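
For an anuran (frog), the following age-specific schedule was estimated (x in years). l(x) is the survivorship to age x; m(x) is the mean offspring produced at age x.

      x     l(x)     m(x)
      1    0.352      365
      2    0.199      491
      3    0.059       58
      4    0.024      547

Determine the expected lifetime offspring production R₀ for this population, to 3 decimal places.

242.739

R₀ = Σ l(x) m(x):
  age 1: 0.352 × 365 = 128.4800
  age 2: 0.199 × 491 = 97.7090
  age 3: 0.059 × 58 = 3.4220
  age 4: 0.024 × 547 = 13.1280
R₀ = 128.4800 + 97.7090 + 3.4220 + 13.1280 = 242.7390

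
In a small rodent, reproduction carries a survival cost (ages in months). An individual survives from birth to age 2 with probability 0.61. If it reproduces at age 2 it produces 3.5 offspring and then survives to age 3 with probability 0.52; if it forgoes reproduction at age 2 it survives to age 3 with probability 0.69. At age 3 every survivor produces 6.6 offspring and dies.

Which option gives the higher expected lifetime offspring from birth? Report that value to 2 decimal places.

breed at age 2: R₀ = 0.61 × (3.5 + 0.52 × 6.6) = 0.61 × 6.9320 = 4.2285
delay to age 3: R₀ = 0.61 × (0.69 × 6.6) = 0.61 × 4.5540 = 2.7779
Higher: breed at age 2 (4.2285).

4.23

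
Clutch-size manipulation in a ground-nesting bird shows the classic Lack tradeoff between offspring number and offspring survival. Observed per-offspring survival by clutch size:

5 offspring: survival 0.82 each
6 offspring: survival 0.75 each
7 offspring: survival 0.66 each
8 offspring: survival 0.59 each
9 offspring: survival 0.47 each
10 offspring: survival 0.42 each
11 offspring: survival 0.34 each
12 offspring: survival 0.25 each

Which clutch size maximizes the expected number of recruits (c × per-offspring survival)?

Expected recruits = c × s(c):
  c=5: 5 × 0.82 = 4.100
  c=6: 6 × 0.75 = 4.500
  c=7: 7 × 0.66 = 4.620
  c=8: 8 × 0.59 = 4.720
  c=9: 9 × 0.47 = 4.230
  c=10: 10 × 0.42 = 4.200
  c=11: 11 × 0.34 = 3.740
  c=12: 12 × 0.25 = 3.000
Maximum at c = 8 (4.720 recruits).

8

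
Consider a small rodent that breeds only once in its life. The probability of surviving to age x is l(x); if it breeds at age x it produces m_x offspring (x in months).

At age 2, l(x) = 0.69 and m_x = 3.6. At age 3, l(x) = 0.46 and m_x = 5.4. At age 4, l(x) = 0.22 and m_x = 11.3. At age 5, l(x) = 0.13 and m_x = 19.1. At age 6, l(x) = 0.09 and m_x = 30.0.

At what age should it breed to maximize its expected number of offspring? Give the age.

Expected offspring if breeding at age x = l(x) × m_x:
  age 2: 0.69 × 3.6 = 2.484
  age 3: 0.46 × 5.4 = 2.484
  age 4: 0.22 × 11.3 = 2.486
  age 5: 0.13 × 19.1 = 2.483
  age 6: 0.09 × 30.0 = 2.700
Maximum at age 6 (2.700).

6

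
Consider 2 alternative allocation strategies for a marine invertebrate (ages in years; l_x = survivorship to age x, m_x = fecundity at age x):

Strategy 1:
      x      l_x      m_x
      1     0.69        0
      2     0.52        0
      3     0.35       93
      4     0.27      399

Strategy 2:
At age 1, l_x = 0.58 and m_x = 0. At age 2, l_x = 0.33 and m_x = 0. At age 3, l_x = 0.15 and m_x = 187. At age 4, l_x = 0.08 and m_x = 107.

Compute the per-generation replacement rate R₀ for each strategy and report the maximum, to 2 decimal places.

Strategy 1: R₀ = 0.69×0 + 0.52×0 + 0.35×93 + 0.27×399 = 140.2800
Strategy 2: R₀ = 0.58×0 + 0.33×0 + 0.15×187 + 0.08×107 = 36.6100
Highest R₀: strategy 1 with 140.2800.

140.28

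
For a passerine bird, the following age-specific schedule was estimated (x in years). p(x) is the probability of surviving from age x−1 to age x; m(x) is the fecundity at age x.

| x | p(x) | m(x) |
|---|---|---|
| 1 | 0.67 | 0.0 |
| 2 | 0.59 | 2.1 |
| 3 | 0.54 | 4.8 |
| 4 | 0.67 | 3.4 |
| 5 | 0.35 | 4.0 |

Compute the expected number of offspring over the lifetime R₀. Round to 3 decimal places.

2.541

Survivorship from birth: l_x = p_1·p_2·…·p_x.
  l_1 = 0.67000
  l_2 = 0.39530
  l_3 = 0.21346
  l_4 = 0.14302
  l_5 = 0.05006
R₀ = Σ l_x m(x):
  age 1: 0.67000 × 0.0 = 0.0000
  age 2: 0.39530 × 2.1 = 0.8301
  age 3: 0.21346 × 4.8 = 1.0246
  age 4: 0.14302 × 3.4 = 0.4863
  age 5: 0.05006 × 4.0 = 0.2002
R₀ = 0.0000 + 0.8301 + 1.0246 + 0.4863 + 0.2002 = 2.5412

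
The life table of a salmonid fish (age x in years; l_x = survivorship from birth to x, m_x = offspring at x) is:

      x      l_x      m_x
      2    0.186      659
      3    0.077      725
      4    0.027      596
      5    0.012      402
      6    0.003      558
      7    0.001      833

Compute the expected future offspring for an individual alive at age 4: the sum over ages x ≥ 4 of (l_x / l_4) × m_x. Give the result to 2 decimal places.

l_4 = 0.027. Conditional survival from age 4 to x is l_x / l_4.
  x=4: (0.027/0.027) × 596 = 596.0000
  x=5: (0.012/0.027) × 402 = 178.6667
  x=6: (0.003/0.027) × 558 = 62.0000
  x=7: (0.001/0.027) × 833 = 30.8519
Sum = 596.0000 + 178.6667 + 62.0000 + 30.8519 = 867.5185

867.52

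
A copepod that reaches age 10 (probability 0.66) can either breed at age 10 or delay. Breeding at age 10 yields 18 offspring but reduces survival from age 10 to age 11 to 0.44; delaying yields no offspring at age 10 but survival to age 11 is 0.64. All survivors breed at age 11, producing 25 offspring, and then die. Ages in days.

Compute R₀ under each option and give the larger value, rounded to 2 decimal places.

19.14

breed at age 10: R₀ = 0.66 × (18 + 0.44 × 25) = 0.66 × 29.0000 = 19.1400
delay to age 11: R₀ = 0.66 × (0.64 × 25) = 0.66 × 16.0000 = 10.5600
Higher: breed at age 10 (19.1400).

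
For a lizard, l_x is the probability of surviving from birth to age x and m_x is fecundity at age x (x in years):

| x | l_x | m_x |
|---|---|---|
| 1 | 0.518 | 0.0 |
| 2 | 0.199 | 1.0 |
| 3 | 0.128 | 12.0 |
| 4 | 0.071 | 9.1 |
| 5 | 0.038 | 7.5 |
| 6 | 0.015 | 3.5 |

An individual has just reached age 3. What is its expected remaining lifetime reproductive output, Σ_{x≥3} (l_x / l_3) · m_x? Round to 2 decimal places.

l_3 = 0.128. Conditional survival from age 3 to x is l_x / l_3.
  x=3: (0.128/0.128) × 12.0 = 12.0000
  x=4: (0.071/0.128) × 9.1 = 5.0477
  x=5: (0.038/0.128) × 7.5 = 2.2266
  x=6: (0.015/0.128) × 3.5 = 0.4102
Sum = 12.0000 + 5.0477 + 2.2266 + 0.4102 = 19.6844

19.68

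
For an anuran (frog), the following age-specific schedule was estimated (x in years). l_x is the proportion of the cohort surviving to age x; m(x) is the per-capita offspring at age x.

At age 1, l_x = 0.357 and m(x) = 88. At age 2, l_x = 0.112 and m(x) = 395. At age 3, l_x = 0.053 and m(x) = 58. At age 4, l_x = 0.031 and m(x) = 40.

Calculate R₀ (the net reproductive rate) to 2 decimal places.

R₀ = Σ l_x m(x):
  age 1: 0.357 × 88 = 31.4160
  age 2: 0.112 × 395 = 44.2400
  age 3: 0.053 × 58 = 3.0740
  age 4: 0.031 × 40 = 1.2400
R₀ = 31.4160 + 44.2400 + 3.0740 + 1.2400 = 79.9700

79.97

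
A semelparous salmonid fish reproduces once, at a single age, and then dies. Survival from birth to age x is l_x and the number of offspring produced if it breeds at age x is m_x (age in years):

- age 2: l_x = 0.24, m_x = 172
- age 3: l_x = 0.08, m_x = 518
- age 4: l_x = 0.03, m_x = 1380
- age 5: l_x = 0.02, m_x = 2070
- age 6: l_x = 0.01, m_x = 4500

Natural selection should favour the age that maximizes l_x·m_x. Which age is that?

Expected offspring if breeding at age x = l_x × m_x:
  age 2: 0.24 × 172 = 41.280
  age 3: 0.08 × 518 = 41.440
  age 4: 0.03 × 1380 = 41.400
  age 5: 0.02 × 2070 = 41.400
  age 6: 0.01 × 4500 = 45.000
Maximum at age 6 (45.000).

6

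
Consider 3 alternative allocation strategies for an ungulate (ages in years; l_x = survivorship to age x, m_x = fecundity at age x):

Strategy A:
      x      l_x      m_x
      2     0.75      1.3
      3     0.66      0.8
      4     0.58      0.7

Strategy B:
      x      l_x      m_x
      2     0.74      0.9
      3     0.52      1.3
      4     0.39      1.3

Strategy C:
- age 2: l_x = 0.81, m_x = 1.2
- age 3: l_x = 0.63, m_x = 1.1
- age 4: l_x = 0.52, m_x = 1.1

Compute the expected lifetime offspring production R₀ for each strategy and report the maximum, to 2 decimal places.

Strategy A: R₀ = 0.75×1.3 + 0.66×0.8 + 0.58×0.7 = 1.9090
Strategy B: R₀ = 0.74×0.9 + 0.52×1.3 + 0.39×1.3 = 1.8490
Strategy C: R₀ = 0.81×1.2 + 0.63×1.1 + 0.52×1.1 = 2.2370
Highest R₀: strategy C with 2.2370.

2.24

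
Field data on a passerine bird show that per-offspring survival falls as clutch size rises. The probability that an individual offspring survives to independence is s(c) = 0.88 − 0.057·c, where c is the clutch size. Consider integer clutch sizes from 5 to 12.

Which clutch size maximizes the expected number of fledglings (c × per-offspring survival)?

8

Expected fledglings = c × s(c):
  c=5: 5 × 0.595 = 2.975
  c=6: 6 × 0.538 = 3.228
  c=7: 7 × 0.481 = 3.367
  c=8: 8 × 0.424 = 3.392
  c=9: 9 × 0.367 = 3.303
  c=10: 10 × 0.310 = 3.100
  c=11: 11 × 0.253 = 2.783
  c=12: 12 × 0.196 = 2.352
Maximum at c = 8 (3.392 fledglings).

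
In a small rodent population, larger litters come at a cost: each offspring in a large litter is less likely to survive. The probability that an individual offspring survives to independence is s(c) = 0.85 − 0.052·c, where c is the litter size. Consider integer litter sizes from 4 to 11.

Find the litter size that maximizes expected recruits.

Expected recruits = c × s(c):
  c=4: 4 × 0.642 = 2.568
  c=5: 5 × 0.590 = 2.950
  c=6: 6 × 0.538 = 3.228
  c=7: 7 × 0.486 = 3.402
  c=8: 8 × 0.434 = 3.472
  c=9: 9 × 0.382 = 3.438
  c=10: 10 × 0.330 = 3.300
  c=11: 11 × 0.278 = 3.058
Maximum at c = 8 (3.472 recruits).

8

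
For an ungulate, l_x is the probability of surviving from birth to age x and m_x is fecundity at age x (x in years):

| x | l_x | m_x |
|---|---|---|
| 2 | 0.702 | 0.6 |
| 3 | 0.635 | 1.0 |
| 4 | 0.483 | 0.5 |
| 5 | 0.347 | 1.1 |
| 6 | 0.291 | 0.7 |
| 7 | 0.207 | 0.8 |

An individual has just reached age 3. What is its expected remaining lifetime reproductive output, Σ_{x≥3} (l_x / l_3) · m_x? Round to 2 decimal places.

2.56

l_3 = 0.635. Conditional survival from age 3 to x is l_x / l_3.
  x=3: (0.635/0.635) × 1.0 = 1.0000
  x=4: (0.483/0.635) × 0.5 = 0.3803
  x=5: (0.347/0.635) × 1.1 = 0.6011
  x=6: (0.291/0.635) × 0.7 = 0.3208
  x=7: (0.207/0.635) × 0.8 = 0.2608
Sum = 1.0000 + 0.3803 + 0.6011 + 0.3208 + 0.2608 = 2.5630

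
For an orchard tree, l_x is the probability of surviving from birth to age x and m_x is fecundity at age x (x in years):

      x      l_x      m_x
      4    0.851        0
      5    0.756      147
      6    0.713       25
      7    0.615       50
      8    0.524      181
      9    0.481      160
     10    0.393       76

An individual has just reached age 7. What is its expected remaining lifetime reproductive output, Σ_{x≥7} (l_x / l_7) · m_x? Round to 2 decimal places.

377.92

l_7 = 0.615. Conditional survival from age 7 to x is l_x / l_7.
  x=7: (0.615/0.615) × 50 = 50.0000
  x=8: (0.524/0.615) × 181 = 154.2179
  x=9: (0.481/0.615) × 160 = 125.1382
  x=10: (0.393/0.615) × 76 = 48.5659
Sum = 50.0000 + 154.2179 + 125.1382 + 48.5659 = 377.9220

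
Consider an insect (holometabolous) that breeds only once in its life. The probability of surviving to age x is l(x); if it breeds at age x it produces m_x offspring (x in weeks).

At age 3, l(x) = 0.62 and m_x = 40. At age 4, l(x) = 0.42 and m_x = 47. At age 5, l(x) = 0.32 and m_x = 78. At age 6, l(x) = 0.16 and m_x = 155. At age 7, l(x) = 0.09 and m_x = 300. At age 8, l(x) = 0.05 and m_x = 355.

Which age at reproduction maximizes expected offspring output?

Expected offspring if breeding at age x = l(x) × m_x:
  age 3: 0.62 × 40 = 24.800
  age 4: 0.42 × 47 = 19.740
  age 5: 0.32 × 78 = 24.960
  age 6: 0.16 × 155 = 24.800
  age 7: 0.09 × 300 = 27.000
  age 8: 0.05 × 355 = 17.750
Maximum at age 7 (27.000).

7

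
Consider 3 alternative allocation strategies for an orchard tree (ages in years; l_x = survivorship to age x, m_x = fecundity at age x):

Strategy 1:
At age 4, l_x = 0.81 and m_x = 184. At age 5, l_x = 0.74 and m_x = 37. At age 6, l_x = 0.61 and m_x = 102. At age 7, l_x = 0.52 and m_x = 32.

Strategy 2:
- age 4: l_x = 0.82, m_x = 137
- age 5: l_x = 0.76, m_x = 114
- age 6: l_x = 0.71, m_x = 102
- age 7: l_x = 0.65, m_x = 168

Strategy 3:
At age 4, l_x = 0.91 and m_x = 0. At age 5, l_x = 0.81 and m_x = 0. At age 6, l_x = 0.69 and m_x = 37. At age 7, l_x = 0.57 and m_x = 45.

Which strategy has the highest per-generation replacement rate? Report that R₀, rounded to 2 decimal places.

Strategy 1: R₀ = 0.81×184 + 0.74×37 + 0.61×102 + 0.52×32 = 255.2800
Strategy 2: R₀ = 0.82×137 + 0.76×114 + 0.71×102 + 0.65×168 = 380.6000
Strategy 3: R₀ = 0.91×0 + 0.81×0 + 0.69×37 + 0.57×45 = 51.1800
Highest R₀: strategy 2 with 380.6000.

380.60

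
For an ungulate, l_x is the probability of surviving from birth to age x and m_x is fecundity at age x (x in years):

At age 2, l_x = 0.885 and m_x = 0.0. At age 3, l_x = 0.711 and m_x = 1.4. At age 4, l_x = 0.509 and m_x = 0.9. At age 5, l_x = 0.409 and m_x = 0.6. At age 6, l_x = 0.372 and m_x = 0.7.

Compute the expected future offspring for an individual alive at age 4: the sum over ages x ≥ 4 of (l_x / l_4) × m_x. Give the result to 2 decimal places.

l_4 = 0.509. Conditional survival from age 4 to x is l_x / l_4.
  x=4: (0.509/0.509) × 0.9 = 0.9000
  x=5: (0.409/0.509) × 0.6 = 0.4821
  x=6: (0.372/0.509) × 0.7 = 0.5116
Sum = 0.9000 + 0.4821 + 0.5116 = 1.8937

1.89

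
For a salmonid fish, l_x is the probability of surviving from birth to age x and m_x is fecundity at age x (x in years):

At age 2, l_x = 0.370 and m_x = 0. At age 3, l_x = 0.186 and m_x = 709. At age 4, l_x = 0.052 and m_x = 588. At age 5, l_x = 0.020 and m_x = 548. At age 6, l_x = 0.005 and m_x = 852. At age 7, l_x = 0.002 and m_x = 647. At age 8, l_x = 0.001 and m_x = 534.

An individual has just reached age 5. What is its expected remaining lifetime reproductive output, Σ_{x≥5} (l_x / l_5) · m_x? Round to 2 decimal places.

l_5 = 0.020. Conditional survival from age 5 to x is l_x / l_5.
  x=5: (0.020/0.020) × 548 = 548.0000
  x=6: (0.005/0.020) × 852 = 213.0000
  x=7: (0.002/0.020) × 647 = 64.7000
  x=8: (0.001/0.020) × 534 = 26.7000
Sum = 548.0000 + 213.0000 + 64.7000 + 26.7000 = 852.4000

852.40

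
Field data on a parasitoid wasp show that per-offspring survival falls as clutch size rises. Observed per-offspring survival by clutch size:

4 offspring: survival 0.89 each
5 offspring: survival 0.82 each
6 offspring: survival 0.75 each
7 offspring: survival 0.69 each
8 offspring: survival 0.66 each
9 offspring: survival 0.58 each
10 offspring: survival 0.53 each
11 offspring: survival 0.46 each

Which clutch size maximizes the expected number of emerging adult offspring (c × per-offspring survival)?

Expected emerging adult offspring = c × s(c):
  c=4: 4 × 0.89 = 3.560
  c=5: 5 × 0.82 = 4.100
  c=6: 6 × 0.75 = 4.500
  c=7: 7 × 0.69 = 4.830
  c=8: 8 × 0.66 = 5.280
  c=9: 9 × 0.58 = 5.220
  c=10: 10 × 0.53 = 5.300
  c=11: 11 × 0.46 = 5.060
Maximum at c = 10 (5.300 emerging adult offspring).

10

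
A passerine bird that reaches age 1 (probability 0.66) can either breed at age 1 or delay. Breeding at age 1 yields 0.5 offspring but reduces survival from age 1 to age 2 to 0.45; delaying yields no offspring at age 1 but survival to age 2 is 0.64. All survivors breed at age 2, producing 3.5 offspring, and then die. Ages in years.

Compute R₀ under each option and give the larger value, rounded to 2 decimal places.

1.48

breed at age 1: R₀ = 0.66 × (0.5 + 0.45 × 3.5) = 0.66 × 2.0750 = 1.3695
delay to age 2: R₀ = 0.66 × (0.64 × 3.5) = 0.66 × 2.2400 = 1.4784
Higher: delay to age 2 (1.4784).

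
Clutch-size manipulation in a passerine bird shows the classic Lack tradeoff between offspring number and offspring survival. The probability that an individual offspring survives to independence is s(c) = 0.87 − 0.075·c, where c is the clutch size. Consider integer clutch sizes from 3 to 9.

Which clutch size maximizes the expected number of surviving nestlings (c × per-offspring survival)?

6

Expected surviving nestlings = c × s(c):
  c=3: 3 × 0.645 = 1.935
  c=4: 4 × 0.570 = 2.280
  c=5: 5 × 0.495 = 2.475
  c=6: 6 × 0.420 = 2.520
  c=7: 7 × 0.345 = 2.415
  c=8: 8 × 0.270 = 2.160
  c=9: 9 × 0.195 = 1.755
Maximum at c = 6 (2.520 surviving nestlings).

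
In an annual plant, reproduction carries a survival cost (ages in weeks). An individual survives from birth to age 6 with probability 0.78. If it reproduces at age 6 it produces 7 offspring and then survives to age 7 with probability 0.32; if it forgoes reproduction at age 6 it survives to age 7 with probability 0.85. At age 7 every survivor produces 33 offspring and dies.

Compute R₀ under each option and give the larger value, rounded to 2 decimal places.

breed at age 6: R₀ = 0.78 × (7 + 0.32 × 33) = 0.78 × 17.5600 = 13.6968
delay to age 7: R₀ = 0.78 × (0.85 × 33) = 0.78 × 28.0500 = 21.8790
Higher: delay to age 7 (21.8790).

21.88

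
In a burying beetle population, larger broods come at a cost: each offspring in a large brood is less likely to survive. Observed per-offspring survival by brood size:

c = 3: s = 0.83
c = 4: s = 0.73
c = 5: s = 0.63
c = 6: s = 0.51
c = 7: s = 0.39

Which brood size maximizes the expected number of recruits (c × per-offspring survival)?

Expected recruits = c × s(c):
  c=3: 3 × 0.83 = 2.490
  c=4: 4 × 0.73 = 2.920
  c=5: 5 × 0.63 = 3.150
  c=6: 6 × 0.51 = 3.060
  c=7: 7 × 0.39 = 2.730
Maximum at c = 5 (3.150 recruits).

5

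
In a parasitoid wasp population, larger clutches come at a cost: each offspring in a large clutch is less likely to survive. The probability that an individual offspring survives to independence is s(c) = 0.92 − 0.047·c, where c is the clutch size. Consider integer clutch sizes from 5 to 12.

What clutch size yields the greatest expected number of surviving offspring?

Expected surviving offspring = c × s(c):
  c=5: 5 × 0.685 = 3.425
  c=6: 6 × 0.638 = 3.828
  c=7: 7 × 0.591 = 4.137
  c=8: 8 × 0.544 = 4.352
  c=9: 9 × 0.497 = 4.473
  c=10: 10 × 0.450 = 4.500
  c=11: 11 × 0.403 = 4.433
  c=12: 12 × 0.356 = 4.272
Maximum at c = 10 (4.500 surviving offspring).

10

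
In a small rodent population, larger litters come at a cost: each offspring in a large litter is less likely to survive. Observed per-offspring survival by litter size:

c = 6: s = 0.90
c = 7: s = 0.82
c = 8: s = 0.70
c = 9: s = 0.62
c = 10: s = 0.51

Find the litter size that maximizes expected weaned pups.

Expected weaned pups = c × s(c):
  c=6: 6 × 0.90 = 5.400
  c=7: 7 × 0.82 = 5.740
  c=8: 8 × 0.70 = 5.600
  c=9: 9 × 0.62 = 5.580
  c=10: 10 × 0.51 = 5.100
Maximum at c = 7 (5.740 weaned pups).

7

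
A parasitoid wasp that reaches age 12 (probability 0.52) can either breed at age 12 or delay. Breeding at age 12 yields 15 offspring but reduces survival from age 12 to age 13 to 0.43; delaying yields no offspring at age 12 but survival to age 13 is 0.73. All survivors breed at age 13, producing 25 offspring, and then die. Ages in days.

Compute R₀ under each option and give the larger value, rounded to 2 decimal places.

13.39

breed at age 12: R₀ = 0.52 × (15 + 0.43 × 25) = 0.52 × 25.7500 = 13.3900
delay to age 13: R₀ = 0.52 × (0.73 × 25) = 0.52 × 18.2500 = 9.4900
Higher: breed at age 12 (13.3900).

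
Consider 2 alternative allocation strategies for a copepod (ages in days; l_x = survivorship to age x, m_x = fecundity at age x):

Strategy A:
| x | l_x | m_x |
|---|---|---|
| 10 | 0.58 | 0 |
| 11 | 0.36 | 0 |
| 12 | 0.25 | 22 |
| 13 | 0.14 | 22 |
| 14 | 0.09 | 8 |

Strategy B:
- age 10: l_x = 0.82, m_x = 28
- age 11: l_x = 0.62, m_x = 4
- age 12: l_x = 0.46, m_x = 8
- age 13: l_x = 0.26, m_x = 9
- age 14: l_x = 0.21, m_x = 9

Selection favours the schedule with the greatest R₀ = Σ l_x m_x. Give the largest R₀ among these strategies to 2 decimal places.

33.35

Strategy A: R₀ = 0.58×0 + 0.36×0 + 0.25×22 + 0.14×22 + 0.09×8 = 9.3000
Strategy B: R₀ = 0.82×28 + 0.62×4 + 0.46×8 + 0.26×9 + 0.21×9 = 33.3500
Highest R₀: strategy B with 33.3500.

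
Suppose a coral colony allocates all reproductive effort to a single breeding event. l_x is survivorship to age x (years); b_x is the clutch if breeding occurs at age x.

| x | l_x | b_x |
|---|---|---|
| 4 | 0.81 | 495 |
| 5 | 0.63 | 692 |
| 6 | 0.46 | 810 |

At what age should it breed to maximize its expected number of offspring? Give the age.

Expected offspring if breeding at age x = l_x × b_x:
  age 4: 0.81 × 495 = 400.950
  age 5: 0.63 × 692 = 435.960
  age 6: 0.46 × 810 = 372.600
Maximum at age 5 (435.960).

5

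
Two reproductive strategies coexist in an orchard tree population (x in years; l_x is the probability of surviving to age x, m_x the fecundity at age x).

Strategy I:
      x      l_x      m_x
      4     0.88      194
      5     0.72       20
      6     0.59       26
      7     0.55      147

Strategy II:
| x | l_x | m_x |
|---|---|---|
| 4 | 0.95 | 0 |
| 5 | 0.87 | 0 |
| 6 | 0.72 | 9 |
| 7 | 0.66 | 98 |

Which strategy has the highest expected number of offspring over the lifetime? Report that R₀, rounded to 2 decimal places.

281.31

Strategy I: R₀ = 0.88×194 + 0.72×20 + 0.59×26 + 0.55×147 = 281.3100
Strategy II: R₀ = 0.95×0 + 0.87×0 + 0.72×9 + 0.66×98 = 71.1600
Highest R₀: strategy I with 281.3100.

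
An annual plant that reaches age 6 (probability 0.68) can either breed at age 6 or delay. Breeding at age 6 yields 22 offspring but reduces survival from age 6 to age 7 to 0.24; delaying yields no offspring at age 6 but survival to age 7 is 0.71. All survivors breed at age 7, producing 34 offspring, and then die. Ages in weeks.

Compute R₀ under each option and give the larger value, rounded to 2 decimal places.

20.51

breed at age 6: R₀ = 0.68 × (22 + 0.24 × 34) = 0.68 × 30.1600 = 20.5088
delay to age 7: R₀ = 0.68 × (0.71 × 34) = 0.68 × 24.1400 = 16.4152
Higher: breed at age 6 (20.5088).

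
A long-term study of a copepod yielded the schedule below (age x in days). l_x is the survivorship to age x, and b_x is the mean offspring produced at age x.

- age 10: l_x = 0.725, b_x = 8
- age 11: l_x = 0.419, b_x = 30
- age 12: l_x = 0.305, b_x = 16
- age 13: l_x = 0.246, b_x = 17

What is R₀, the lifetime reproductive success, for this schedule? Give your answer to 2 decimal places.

27.43

R₀ = Σ l_x b_x:
  age 10: 0.725 × 8 = 5.8000
  age 11: 0.419 × 30 = 12.5700
  age 12: 0.305 × 16 = 4.8800
  age 13: 0.246 × 17 = 4.1820
R₀ = 5.8000 + 12.5700 + 4.8800 + 4.1820 = 27.4320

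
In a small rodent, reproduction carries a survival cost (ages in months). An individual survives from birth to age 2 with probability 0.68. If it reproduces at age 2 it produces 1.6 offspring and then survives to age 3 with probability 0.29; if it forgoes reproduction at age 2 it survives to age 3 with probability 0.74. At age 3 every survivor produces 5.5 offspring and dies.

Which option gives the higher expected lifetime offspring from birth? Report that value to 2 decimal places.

2.77

breed at age 2: R₀ = 0.68 × (1.6 + 0.29 × 5.5) = 0.68 × 3.1950 = 2.1726
delay to age 3: R₀ = 0.68 × (0.74 × 5.5) = 0.68 × 4.0700 = 2.7676
Higher: delay to age 3 (2.7676).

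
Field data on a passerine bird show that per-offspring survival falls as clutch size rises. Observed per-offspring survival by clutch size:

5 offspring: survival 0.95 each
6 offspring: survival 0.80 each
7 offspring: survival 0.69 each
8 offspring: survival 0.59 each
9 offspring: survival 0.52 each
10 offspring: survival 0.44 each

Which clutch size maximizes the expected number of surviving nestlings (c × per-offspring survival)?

7

Expected surviving nestlings = c × s(c):
  c=5: 5 × 0.95 = 4.750
  c=6: 6 × 0.80 = 4.800
  c=7: 7 × 0.69 = 4.830
  c=8: 8 × 0.59 = 4.720
  c=9: 9 × 0.52 = 4.680
  c=10: 10 × 0.44 = 4.400
Maximum at c = 7 (4.830 surviving nestlings).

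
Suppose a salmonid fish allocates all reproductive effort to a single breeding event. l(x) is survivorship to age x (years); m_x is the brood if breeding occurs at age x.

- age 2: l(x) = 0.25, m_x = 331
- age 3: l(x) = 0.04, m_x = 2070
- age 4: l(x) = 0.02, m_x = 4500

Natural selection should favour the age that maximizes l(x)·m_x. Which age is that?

Expected offspring if breeding at age x = l(x) × m_x:
  age 2: 0.25 × 331 = 82.750
  age 3: 0.04 × 2070 = 82.800
  age 4: 0.02 × 4500 = 90.000
Maximum at age 4 (90.000).

4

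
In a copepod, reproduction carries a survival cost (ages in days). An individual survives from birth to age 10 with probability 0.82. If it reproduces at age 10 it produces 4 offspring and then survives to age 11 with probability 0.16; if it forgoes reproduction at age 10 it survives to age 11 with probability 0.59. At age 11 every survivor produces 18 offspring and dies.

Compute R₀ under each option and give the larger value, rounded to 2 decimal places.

breed at age 10: R₀ = 0.82 × (4 + 0.16 × 18) = 0.82 × 6.8800 = 5.6416
delay to age 11: R₀ = 0.82 × (0.59 × 18) = 0.82 × 10.6200 = 8.7084
Higher: delay to age 11 (8.7084).

8.71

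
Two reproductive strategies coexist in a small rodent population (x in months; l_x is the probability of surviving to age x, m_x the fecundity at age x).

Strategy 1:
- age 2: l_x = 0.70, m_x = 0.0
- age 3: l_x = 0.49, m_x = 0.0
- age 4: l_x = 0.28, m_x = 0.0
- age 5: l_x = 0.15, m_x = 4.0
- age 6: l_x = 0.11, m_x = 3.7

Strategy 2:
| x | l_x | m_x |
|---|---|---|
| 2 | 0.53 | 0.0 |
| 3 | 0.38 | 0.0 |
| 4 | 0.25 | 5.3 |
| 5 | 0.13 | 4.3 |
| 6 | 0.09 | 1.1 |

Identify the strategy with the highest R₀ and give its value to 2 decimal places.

Strategy 1: R₀ = 0.70×0.0 + 0.49×0.0 + 0.28×0.0 + 0.15×4.0 + 0.11×3.7 = 1.0070
Strategy 2: R₀ = 0.53×0.0 + 0.38×0.0 + 0.25×5.3 + 0.13×4.3 + 0.09×1.1 = 1.9830
Highest R₀: strategy 2 with 1.9830.

1.98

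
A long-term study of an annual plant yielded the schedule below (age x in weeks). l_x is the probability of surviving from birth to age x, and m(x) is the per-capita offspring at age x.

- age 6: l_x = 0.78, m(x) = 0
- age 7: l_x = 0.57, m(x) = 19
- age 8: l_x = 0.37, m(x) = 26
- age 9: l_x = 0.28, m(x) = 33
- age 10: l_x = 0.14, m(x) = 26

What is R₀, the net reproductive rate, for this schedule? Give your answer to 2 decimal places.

33.33

R₀ = Σ l_x m(x):
  age 6: 0.78 × 0 = 0.0000
  age 7: 0.57 × 19 = 10.8300
  age 8: 0.37 × 26 = 9.6200
  age 9: 0.28 × 33 = 9.2400
  age 10: 0.14 × 26 = 3.6400
R₀ = 0.0000 + 10.8300 + 9.6200 + 9.2400 + 3.6400 = 33.3300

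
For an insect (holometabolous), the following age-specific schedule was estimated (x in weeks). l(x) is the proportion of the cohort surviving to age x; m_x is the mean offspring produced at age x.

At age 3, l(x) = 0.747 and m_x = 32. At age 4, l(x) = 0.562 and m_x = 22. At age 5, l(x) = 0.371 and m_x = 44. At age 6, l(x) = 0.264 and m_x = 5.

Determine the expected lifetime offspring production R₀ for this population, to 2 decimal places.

R₀ = Σ l(x) m_x:
  age 3: 0.747 × 32 = 23.9040
  age 4: 0.562 × 22 = 12.3640
  age 5: 0.371 × 44 = 16.3240
  age 6: 0.264 × 5 = 1.3200
R₀ = 23.9040 + 12.3640 + 16.3240 + 1.3200 = 53.9120

53.91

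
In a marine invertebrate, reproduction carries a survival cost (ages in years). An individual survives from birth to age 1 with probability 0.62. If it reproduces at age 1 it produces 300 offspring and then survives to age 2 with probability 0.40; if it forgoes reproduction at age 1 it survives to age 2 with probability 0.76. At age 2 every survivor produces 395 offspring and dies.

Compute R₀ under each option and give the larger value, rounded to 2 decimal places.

283.96

breed at age 1: R₀ = 0.62 × (300 + 0.40 × 395) = 0.62 × 458.0000 = 283.9600
delay to age 2: R₀ = 0.62 × (0.76 × 395) = 0.62 × 300.2000 = 186.1240
Higher: breed at age 1 (283.9600).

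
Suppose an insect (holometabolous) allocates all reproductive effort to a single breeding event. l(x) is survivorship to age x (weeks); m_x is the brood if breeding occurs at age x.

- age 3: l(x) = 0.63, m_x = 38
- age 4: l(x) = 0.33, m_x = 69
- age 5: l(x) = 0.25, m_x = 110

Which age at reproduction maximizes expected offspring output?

Expected offspring if breeding at age x = l(x) × m_x:
  age 3: 0.63 × 38 = 23.940
  age 4: 0.33 × 69 = 22.770
  age 5: 0.25 × 110 = 27.500
Maximum at age 5 (27.500).

5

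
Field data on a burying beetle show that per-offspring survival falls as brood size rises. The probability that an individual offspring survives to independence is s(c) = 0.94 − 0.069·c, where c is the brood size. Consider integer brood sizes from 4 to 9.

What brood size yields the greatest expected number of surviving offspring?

7

Expected surviving offspring = c × s(c):
  c=4: 4 × 0.664 = 2.656
  c=5: 5 × 0.595 = 2.975
  c=6: 6 × 0.526 = 3.156
  c=7: 7 × 0.457 = 3.199
  c=8: 8 × 0.388 = 3.104
  c=9: 9 × 0.319 = 2.871
Maximum at c = 7 (3.199 surviving offspring).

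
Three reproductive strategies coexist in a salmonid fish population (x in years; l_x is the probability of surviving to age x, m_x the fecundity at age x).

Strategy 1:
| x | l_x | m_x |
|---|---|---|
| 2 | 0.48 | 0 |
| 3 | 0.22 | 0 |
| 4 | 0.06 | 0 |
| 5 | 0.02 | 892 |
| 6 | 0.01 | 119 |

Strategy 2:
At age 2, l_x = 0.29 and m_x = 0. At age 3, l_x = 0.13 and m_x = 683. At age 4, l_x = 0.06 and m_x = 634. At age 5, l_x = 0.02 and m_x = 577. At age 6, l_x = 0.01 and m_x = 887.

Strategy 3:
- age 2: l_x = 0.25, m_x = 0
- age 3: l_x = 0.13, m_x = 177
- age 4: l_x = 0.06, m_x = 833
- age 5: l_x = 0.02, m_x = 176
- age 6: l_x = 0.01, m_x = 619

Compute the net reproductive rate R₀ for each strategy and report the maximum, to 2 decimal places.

147.24

Strategy 1: R₀ = 0.48×0 + 0.22×0 + 0.06×0 + 0.02×892 + 0.01×119 = 19.0300
Strategy 2: R₀ = 0.29×0 + 0.13×683 + 0.06×634 + 0.02×577 + 0.01×887 = 147.2400
Strategy 3: R₀ = 0.25×0 + 0.13×177 + 0.06×833 + 0.02×176 + 0.01×619 = 82.7000
Highest R₀: strategy 2 with 147.2400.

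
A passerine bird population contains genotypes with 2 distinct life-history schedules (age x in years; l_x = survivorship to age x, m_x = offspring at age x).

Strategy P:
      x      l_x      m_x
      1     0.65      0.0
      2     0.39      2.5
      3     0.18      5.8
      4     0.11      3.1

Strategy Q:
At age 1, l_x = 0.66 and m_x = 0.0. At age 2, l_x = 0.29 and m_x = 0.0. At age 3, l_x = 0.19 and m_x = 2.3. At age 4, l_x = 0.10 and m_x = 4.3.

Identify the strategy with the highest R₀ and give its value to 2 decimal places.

2.36

Strategy P: R₀ = 0.65×0.0 + 0.39×2.5 + 0.18×5.8 + 0.11×3.1 = 2.3600
Strategy Q: R₀ = 0.66×0.0 + 0.29×0.0 + 0.19×2.3 + 0.10×4.3 = 0.8670
Highest R₀: strategy P with 2.3600.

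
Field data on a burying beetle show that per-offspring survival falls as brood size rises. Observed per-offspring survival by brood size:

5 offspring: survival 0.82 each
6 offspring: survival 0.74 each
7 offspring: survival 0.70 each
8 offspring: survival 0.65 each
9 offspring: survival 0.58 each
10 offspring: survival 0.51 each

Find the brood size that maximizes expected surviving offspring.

9

Expected surviving offspring = c × s(c):
  c=5: 5 × 0.82 = 4.100
  c=6: 6 × 0.74 = 4.440
  c=7: 7 × 0.70 = 4.900
  c=8: 8 × 0.65 = 5.200
  c=9: 9 × 0.58 = 5.220
  c=10: 10 × 0.51 = 5.100
Maximum at c = 9 (5.220 surviving offspring).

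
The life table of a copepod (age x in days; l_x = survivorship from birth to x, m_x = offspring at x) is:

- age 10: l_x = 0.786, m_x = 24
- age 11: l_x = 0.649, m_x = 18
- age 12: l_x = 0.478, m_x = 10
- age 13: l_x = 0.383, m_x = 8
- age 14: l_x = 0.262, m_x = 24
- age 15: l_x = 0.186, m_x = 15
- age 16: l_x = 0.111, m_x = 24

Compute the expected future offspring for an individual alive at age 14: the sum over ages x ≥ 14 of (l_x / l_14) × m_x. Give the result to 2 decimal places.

44.82

l_14 = 0.262. Conditional survival from age 14 to x is l_x / l_14.
  x=14: (0.262/0.262) × 24 = 24.0000
  x=15: (0.186/0.262) × 15 = 10.6489
  x=16: (0.111/0.262) × 24 = 10.1679
Sum = 24.0000 + 10.6489 + 10.1679 = 44.8168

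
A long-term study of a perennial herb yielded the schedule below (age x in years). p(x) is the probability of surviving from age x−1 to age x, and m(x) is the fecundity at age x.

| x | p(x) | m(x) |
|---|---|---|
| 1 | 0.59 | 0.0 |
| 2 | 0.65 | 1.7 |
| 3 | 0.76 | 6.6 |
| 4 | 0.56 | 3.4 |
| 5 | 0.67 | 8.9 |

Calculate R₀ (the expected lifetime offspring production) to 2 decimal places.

4.10

Survivorship from birth: l_x = p_1·p_2·…·p_x.
  l_1 = 0.59000
  l_2 = 0.38350
  l_3 = 0.29146
  l_4 = 0.16322
  l_5 = 0.10936
R₀ = Σ l_x m(x):
  age 1: 0.59000 × 0.0 = 0.0000
  age 2: 0.38350 × 1.7 = 0.6520
  age 3: 0.29146 × 6.6 = 1.9236
  age 4: 0.16322 × 3.4 = 0.5549
  age 5: 0.10936 × 8.9 = 0.9733
R₀ = 0.0000 + 0.6520 + 1.9236 + 0.5549 + 0.9733 = 4.1038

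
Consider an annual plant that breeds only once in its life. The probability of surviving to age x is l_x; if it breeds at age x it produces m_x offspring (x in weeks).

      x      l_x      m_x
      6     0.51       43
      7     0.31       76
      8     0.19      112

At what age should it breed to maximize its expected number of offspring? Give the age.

Expected offspring if breeding at age x = l_x × m_x:
  age 6: 0.51 × 43 = 21.930
  age 7: 0.31 × 76 = 23.560
  age 8: 0.19 × 112 = 21.280
Maximum at age 7 (23.560).

7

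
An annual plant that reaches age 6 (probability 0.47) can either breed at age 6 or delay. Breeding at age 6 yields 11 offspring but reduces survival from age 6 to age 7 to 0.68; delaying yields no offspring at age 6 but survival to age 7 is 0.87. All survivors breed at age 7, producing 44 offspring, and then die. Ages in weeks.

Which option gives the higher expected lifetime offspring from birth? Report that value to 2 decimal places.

breed at age 6: R₀ = 0.47 × (11 + 0.68 × 44) = 0.47 × 40.9200 = 19.2324
delay to age 7: R₀ = 0.47 × (0.87 × 44) = 0.47 × 38.2800 = 17.9916
Higher: breed at age 6 (19.2324).

19.23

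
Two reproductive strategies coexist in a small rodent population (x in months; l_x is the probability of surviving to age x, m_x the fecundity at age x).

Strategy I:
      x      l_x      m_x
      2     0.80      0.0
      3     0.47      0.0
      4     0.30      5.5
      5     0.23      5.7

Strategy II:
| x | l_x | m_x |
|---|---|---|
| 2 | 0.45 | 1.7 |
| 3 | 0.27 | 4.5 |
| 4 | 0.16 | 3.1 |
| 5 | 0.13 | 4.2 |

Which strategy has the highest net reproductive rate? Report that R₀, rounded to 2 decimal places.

3.02

Strategy I: R₀ = 0.80×0.0 + 0.47×0.0 + 0.30×5.5 + 0.23×5.7 = 2.9610
Strategy II: R₀ = 0.45×1.7 + 0.27×4.5 + 0.16×3.1 + 0.13×4.2 = 3.0220
Highest R₀: strategy II with 3.0220.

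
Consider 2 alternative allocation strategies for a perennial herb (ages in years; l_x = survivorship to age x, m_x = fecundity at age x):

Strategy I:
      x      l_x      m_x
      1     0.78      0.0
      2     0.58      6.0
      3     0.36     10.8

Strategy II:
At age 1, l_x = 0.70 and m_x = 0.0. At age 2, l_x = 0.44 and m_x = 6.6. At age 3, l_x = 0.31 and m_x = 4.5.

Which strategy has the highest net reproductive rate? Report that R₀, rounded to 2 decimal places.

7.37

Strategy I: R₀ = 0.78×0.0 + 0.58×6.0 + 0.36×10.8 = 7.3680
Strategy II: R₀ = 0.70×0.0 + 0.44×6.6 + 0.31×4.5 = 4.2990
Highest R₀: strategy I with 7.3680.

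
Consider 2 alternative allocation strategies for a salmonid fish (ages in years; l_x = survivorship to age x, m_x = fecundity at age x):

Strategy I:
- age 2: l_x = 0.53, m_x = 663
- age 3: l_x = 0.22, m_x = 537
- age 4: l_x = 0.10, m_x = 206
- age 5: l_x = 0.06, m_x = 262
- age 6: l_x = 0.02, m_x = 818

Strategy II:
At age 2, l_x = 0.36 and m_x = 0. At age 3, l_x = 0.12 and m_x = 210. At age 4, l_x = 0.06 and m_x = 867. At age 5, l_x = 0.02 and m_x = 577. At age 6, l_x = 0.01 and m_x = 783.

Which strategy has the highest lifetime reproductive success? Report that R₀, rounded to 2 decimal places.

522.21

Strategy I: R₀ = 0.53×663 + 0.22×537 + 0.10×206 + 0.06×262 + 0.02×818 = 522.2100
Strategy II: R₀ = 0.36×0 + 0.12×210 + 0.06×867 + 0.02×577 + 0.01×783 = 96.5900
Highest R₀: strategy I with 522.2100.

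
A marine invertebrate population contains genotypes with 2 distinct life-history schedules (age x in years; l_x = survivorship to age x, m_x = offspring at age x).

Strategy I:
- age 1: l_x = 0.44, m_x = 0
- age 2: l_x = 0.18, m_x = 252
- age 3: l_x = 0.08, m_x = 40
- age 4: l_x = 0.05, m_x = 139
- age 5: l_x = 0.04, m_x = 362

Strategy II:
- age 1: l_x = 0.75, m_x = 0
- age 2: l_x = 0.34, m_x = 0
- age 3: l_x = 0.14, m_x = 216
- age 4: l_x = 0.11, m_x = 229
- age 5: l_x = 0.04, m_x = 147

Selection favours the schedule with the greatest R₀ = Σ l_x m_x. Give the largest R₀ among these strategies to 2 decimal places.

Strategy I: R₀ = 0.44×0 + 0.18×252 + 0.08×40 + 0.05×139 + 0.04×362 = 69.9900
Strategy II: R₀ = 0.75×0 + 0.34×0 + 0.14×216 + 0.11×229 + 0.04×147 = 61.3100
Highest R₀: strategy I with 69.9900.

69.99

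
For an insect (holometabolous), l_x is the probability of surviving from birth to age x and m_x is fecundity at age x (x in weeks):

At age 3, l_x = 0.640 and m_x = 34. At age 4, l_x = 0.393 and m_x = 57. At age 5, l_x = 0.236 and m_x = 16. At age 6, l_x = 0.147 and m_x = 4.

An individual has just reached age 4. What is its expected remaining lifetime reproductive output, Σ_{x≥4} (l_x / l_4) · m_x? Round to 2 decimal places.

l_4 = 0.393. Conditional survival from age 4 to x is l_x / l_4.
  x=4: (0.393/0.393) × 57 = 57.0000
  x=5: (0.236/0.393) × 16 = 9.6081
  x=6: (0.147/0.393) × 4 = 1.4962
Sum = 57.0000 + 9.6081 + 1.4962 = 68.1043

68.10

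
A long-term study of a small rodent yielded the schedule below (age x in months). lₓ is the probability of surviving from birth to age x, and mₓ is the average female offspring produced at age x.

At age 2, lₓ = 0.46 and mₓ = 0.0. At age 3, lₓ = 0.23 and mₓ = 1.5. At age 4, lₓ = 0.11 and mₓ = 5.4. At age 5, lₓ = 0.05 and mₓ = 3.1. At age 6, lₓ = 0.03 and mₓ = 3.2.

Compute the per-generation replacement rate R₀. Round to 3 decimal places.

R₀ = Σ lₓ mₓ:
  age 2: 0.46 × 0.0 = 0.0000
  age 3: 0.23 × 1.5 = 0.3450
  age 4: 0.11 × 5.4 = 0.5940
  age 5: 0.05 × 3.1 = 0.1550
  age 6: 0.03 × 3.2 = 0.0960
R₀ = 0.0000 + 0.3450 + 0.5940 + 0.1550 + 0.0960 = 1.1900

1.190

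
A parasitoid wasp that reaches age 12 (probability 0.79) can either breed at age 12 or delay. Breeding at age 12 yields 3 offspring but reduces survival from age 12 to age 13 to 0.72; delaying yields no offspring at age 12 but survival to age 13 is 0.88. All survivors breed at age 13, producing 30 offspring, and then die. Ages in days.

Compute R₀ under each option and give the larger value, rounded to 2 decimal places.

breed at age 12: R₀ = 0.79 × (3 + 0.72 × 30) = 0.79 × 24.6000 = 19.4340
delay to age 13: R₀ = 0.79 × (0.88 × 30) = 0.79 × 26.4000 = 20.8560
Higher: delay to age 13 (20.8560).

20.86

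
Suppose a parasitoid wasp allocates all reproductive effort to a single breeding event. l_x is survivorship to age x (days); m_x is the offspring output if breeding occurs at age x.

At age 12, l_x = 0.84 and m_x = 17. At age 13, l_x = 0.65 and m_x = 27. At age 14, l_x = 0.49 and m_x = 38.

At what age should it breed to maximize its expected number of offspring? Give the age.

14

Expected offspring if breeding at age x = l_x × m_x:
  age 12: 0.84 × 17 = 14.280
  age 13: 0.65 × 27 = 17.550
  age 14: 0.49 × 38 = 18.620
Maximum at age 14 (18.620).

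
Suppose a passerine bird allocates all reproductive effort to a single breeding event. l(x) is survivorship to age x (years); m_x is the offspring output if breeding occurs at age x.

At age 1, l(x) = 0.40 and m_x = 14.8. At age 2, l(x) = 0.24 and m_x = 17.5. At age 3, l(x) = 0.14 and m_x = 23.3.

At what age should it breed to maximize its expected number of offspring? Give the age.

1

Expected offspring if breeding at age x = l(x) × m_x:
  age 1: 0.40 × 14.8 = 5.920
  age 2: 0.24 × 17.5 = 4.200
  age 3: 0.14 × 23.3 = 3.262
Maximum at age 1 (5.920).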